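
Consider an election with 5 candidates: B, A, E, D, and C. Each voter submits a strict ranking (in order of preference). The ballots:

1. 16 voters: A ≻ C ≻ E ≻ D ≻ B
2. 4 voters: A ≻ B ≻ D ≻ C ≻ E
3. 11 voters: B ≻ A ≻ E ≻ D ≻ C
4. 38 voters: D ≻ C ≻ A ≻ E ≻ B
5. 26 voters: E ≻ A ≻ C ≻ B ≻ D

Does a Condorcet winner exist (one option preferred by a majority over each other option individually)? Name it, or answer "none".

A vs B: 84–11 for A.
A vs E: 69–26 for A.
A vs D: 57–38 for A.
A vs C: 57–38 for A.
A beats every other option head-to-head.

A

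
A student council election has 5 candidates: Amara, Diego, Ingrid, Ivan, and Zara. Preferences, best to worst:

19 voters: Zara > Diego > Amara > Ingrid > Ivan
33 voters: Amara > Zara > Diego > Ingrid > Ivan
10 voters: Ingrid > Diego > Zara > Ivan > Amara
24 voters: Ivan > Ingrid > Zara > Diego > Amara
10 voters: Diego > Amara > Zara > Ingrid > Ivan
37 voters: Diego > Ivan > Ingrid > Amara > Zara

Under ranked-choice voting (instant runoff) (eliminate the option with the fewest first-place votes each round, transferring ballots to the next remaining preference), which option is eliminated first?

Round 1: Amara 33, Diego 47, Ingrid 10, Ivan 24, Zara 19. Eliminate Ingrid.

Ingrid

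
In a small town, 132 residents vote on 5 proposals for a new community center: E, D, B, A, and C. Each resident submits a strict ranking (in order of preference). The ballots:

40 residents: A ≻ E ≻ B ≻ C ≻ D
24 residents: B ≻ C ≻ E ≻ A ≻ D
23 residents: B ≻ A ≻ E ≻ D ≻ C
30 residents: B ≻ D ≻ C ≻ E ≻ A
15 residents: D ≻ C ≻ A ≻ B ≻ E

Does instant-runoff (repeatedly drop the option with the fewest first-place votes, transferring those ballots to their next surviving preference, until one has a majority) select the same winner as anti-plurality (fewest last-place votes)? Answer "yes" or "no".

yes

Instant-runoff — R1 E 0, D 15, B 77, A 40, C 0 (B winner). Winner: B.
Anti-plurality — last-place votes: E 15, D 64, B 0, A 30, C 23. Winner: B.
The two methods agree.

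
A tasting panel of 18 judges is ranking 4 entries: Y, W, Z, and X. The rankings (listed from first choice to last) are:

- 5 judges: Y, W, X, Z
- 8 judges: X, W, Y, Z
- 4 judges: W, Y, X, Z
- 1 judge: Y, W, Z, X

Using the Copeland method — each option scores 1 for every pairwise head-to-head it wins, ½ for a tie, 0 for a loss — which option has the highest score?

Y: beats Z and X; loses to W → score 2.
W: beats Y, Z, and X → score 3.
Z: loses to Y, W, and X → score 0.
X: beats Z; loses to Y and W → score 1.
W has the best pairwise record.

W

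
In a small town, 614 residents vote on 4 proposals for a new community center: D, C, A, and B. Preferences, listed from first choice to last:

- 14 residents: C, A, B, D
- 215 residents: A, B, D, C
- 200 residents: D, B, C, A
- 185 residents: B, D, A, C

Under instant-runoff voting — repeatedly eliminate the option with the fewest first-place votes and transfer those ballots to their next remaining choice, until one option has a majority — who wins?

D

Round 1: D 200, C 14, A 215, B 185. Eliminate C.
Round 2: D 200, A 229, B 185. Eliminate B.
Round 3: D 385, A 229. D has a majority.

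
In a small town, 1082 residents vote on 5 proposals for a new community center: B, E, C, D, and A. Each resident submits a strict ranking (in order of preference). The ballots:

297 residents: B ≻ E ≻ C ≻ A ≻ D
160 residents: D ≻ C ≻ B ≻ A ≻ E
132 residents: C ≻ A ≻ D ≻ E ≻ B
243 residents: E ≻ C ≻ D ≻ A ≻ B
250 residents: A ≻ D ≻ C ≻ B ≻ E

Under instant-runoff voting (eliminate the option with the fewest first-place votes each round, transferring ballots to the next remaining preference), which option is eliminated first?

Round 1: B 297, E 243, C 132, D 160, A 250. Eliminate C.

C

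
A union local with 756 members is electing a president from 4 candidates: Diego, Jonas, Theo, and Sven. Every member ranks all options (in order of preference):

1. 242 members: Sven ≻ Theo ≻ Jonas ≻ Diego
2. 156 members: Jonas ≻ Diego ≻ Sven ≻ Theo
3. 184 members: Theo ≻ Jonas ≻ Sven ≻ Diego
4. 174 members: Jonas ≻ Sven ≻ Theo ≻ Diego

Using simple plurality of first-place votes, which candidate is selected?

Jonas

First-place votes: Diego 0, Jonas 330, Theo 184, Sven 242.
Jonas has the most first-place votes.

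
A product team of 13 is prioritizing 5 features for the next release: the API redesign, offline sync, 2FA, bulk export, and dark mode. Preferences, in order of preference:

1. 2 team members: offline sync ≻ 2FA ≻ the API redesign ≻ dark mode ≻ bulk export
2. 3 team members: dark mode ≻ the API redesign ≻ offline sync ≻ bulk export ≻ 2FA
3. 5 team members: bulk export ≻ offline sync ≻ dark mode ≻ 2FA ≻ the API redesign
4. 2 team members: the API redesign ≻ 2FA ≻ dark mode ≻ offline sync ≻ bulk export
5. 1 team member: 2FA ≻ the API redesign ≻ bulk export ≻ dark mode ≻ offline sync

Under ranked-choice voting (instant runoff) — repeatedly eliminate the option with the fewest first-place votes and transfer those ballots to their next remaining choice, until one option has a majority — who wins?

Round 1: the API redesign 2, offline sync 2, 2FA 1, bulk export 5, dark mode 3. Eliminate 2FA.
Round 2: the API redesign 3, offline sync 2, bulk export 5, dark mode 3. Eliminate offline sync.
Round 3: the API redesign 5, bulk export 5, dark mode 3. Eliminate dark mode.
Round 4: the API redesign 8, bulk export 5. The API redesign has a majority.

the API redesign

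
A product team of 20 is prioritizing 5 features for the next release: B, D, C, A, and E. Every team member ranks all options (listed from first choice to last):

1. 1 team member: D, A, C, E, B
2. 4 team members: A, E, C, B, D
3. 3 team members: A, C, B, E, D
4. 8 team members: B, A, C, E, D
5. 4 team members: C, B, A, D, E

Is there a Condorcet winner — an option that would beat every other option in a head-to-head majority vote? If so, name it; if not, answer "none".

Checking pairwise contests:
C beats B 12–8.
B beats D 19–1.
A beats C 16–4.
B beats A 12–8.
B beats E 15–5.
Every option loses at least one head-to-head, so there is no Condorcet winner.

none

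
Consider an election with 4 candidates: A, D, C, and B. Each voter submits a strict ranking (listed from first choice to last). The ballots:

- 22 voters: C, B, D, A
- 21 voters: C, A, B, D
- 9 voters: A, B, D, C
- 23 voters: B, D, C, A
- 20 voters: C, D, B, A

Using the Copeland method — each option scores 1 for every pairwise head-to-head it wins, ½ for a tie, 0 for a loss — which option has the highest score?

A: loses to D, C, and B → score 0.
D: beats A; loses to C and B → score 1.
C: beats A, D, and B → score 3.
B: beats A and D; loses to C → score 2.
C has the best pairwise record.

C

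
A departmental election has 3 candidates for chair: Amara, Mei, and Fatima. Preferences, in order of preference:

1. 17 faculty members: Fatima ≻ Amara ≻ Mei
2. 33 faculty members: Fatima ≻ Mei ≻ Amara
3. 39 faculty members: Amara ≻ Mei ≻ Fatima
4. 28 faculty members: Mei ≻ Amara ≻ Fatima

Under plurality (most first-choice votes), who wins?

Fatima

First-place votes: Amara 39, Mei 28, Fatima 50.
Fatima has the most first-place votes.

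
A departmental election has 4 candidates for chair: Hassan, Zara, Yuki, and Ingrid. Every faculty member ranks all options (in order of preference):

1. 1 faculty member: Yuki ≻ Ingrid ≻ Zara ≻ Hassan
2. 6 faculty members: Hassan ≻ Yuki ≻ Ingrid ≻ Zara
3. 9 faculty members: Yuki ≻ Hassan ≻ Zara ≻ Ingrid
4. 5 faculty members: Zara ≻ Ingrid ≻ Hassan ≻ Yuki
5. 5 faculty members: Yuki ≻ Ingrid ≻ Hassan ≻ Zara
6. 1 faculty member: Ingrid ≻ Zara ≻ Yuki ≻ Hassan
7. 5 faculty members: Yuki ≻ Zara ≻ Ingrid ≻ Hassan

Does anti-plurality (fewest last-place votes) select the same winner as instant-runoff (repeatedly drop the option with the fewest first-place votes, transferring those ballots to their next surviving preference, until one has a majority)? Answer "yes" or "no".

Anti-plurality — last-place votes: Hassan 7, Zara 11, Yuki 5, Ingrid 9. Winner: Yuki.
Instant-runoff — R1 Hassan 6, Zara 5, Yuki 20, Ingrid 1 (Yuki winner). Winner: Yuki.
The two methods agree.

yes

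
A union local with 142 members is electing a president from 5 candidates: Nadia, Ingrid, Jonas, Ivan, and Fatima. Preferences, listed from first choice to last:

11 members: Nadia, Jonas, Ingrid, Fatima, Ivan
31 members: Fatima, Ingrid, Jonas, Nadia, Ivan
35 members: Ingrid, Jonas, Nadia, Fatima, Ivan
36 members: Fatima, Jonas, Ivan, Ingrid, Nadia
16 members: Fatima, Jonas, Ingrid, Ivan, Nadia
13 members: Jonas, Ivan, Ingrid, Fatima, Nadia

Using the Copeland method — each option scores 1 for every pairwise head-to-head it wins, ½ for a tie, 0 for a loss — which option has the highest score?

Fatima

Nadia: beats Ivan; loses to Ingrid, Jonas, and Fatima → score 1.
Ingrid: beats Nadia and Ivan; loses to Jonas and Fatima → score 2.
Jonas: beats Nadia, Ingrid, and Ivan; loses to Fatima → score 3.
Ivan: loses to Nadia, Ingrid, Jonas, and Fatima → score 0.
Fatima: beats Nadia, Ingrid, Jonas, and Ivan → score 4.
Fatima has the best pairwise record.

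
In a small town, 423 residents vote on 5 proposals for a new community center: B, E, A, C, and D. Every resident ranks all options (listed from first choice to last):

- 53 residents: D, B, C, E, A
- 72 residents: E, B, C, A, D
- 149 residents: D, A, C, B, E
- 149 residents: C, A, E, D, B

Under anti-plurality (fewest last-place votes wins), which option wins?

Last-place votes: B 149, E 149, A 53, C 0, D 72.
C is ranked last by the fewest voters, so C wins.

C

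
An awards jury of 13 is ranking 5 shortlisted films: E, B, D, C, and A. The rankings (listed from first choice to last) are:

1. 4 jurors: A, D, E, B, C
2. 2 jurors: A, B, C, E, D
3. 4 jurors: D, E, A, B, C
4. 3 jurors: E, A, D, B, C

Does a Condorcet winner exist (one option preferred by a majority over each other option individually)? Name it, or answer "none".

none

Checking pairwise contests:
D beats E 8–5.
E beats B 11–2.
A beats D 9–4.
E beats C 11–2.
E beats A 7–6.
Every option loses at least one head-to-head, so there is no Condorcet winner.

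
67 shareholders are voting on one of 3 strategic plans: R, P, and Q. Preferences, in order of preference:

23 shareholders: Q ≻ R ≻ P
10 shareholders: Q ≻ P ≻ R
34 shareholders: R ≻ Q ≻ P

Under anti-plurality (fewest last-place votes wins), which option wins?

Q

Last-place votes: R 10, P 57, Q 0.
Q is ranked last by the fewest voters, so Q wins.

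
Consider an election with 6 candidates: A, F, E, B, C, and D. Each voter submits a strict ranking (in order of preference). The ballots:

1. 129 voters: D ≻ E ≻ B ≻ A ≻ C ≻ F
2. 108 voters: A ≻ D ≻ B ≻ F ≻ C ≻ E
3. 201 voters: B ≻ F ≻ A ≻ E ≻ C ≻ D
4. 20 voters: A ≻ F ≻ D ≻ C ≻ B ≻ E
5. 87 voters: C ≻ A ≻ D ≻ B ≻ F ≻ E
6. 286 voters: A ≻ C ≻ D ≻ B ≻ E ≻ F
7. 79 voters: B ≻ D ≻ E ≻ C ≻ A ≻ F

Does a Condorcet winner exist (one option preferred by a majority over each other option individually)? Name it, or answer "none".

A vs F: 709–201 for A.
A vs E: 702–208 for A.
A vs B: 501–409 for A.
A vs C: 744–166 for A.
A vs D: 702–208 for A.
A beats every other option head-to-head.

A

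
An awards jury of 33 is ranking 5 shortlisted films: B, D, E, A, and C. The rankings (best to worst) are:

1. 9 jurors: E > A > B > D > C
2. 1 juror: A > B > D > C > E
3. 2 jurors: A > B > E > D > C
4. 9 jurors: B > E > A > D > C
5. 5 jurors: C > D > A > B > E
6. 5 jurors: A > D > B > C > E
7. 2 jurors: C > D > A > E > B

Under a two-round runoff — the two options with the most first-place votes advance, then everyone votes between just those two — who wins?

B

Round 1 first-place votes: B 9, D 0, E 9, A 8, C 7.
E and B advance.
Runoff: E is preferred to B by 11 voters; B by 22.
B wins the runoff.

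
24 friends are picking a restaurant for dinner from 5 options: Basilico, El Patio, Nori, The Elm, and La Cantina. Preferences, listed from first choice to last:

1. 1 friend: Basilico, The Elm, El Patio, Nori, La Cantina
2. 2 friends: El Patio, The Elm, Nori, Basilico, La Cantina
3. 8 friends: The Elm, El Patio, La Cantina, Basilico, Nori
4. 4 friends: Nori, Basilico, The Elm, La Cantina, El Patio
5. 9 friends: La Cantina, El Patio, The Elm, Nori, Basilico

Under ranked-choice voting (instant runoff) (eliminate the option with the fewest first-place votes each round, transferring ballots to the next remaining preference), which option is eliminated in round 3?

Round 1: Basilico 1, El Patio 2, Nori 4, The Elm 8, La Cantina 9. Eliminate Basilico.
Round 2: El Patio 2, Nori 4, The Elm 9, La Cantina 9. Eliminate El Patio.
Round 3: Nori 4, The Elm 11, La Cantina 9. Eliminate Nori.

Nori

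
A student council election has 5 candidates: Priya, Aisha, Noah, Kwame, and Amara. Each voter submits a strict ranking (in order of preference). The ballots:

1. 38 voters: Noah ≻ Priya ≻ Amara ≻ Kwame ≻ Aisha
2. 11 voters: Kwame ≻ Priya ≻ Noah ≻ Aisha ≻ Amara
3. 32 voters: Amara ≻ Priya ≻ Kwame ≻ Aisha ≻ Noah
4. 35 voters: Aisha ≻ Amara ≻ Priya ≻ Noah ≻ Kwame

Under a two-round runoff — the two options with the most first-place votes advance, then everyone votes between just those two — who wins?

Aisha

Round 1 first-place votes: Priya 0, Aisha 35, Noah 38, Kwame 11, Amara 32.
Noah and Aisha advance.
Runoff: Noah is preferred to Aisha by 49 voters; Aisha by 67.
Aisha wins the runoff.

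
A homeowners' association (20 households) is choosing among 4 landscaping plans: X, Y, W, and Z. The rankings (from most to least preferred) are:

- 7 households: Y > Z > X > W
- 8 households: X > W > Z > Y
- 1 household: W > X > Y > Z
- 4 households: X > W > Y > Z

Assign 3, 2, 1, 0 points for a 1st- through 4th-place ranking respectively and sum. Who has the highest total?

X

X: 7·1 + 8·3 + 1·2 + 4·3 = 45
Y: 7·3 + 8·0 + 1·1 + 4·1 = 26
W: 7·0 + 8·2 + 1·3 + 4·2 = 27
Z: 7·2 + 8·1 + 1·0 + 4·0 = 22
X has the highest Borda score (45).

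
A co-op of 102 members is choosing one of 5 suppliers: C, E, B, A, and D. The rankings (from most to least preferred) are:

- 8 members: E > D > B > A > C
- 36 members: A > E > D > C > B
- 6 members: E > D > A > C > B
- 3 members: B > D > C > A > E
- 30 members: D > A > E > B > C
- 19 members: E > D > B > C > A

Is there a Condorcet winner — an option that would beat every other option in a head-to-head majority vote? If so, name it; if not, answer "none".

Checking pairwise contests:
E beats C 99–3.
A beats E 69–33.
E beats B 99–3.
D beats A 66–36.
E beats D 69–33.
Every option loses at least one head-to-head, so there is no Condorcet winner.

none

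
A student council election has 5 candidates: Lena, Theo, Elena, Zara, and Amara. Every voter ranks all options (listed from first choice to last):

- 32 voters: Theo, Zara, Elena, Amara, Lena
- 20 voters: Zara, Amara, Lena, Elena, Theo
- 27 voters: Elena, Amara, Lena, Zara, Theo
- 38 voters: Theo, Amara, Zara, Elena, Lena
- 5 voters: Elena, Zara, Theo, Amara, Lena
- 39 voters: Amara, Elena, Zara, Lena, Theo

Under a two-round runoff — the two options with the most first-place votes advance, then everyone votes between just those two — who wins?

Amara

Round 1 first-place votes: Lena 0, Theo 70, Elena 32, Zara 20, Amara 39.
Theo and Amara advance.
Runoff: Theo is preferred to Amara by 75 voters; Amara by 86.
Amara wins the runoff.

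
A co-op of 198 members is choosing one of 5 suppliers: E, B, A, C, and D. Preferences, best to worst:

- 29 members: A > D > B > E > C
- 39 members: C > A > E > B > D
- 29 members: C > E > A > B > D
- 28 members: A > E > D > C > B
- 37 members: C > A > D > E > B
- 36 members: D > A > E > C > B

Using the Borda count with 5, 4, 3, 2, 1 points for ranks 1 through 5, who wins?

E: 29·2 + 39·3 + 29·4 + 28·4 + 37·2 + 36·3 = 585
B: 29·3 + 39·2 + 29·2 + 28·1 + 37·1 + 36·1 = 324
A: 29·5 + 39·4 + 29·3 + 28·5 + 37·4 + 36·4 = 820
C: 29·1 + 39·5 + 29·5 + 28·2 + 37·5 + 36·2 = 682
D: 29·4 + 39·1 + 29·1 + 28·3 + 37·3 + 36·5 = 559
A has the highest Borda score (820).

A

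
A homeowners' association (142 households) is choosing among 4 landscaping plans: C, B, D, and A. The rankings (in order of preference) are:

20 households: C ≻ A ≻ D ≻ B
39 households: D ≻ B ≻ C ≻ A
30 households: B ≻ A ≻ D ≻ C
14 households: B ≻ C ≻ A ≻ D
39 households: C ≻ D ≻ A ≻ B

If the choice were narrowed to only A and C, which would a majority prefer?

Voters preferring A to C: 30; preferring C to A: 112.
C wins the head-to-head.

C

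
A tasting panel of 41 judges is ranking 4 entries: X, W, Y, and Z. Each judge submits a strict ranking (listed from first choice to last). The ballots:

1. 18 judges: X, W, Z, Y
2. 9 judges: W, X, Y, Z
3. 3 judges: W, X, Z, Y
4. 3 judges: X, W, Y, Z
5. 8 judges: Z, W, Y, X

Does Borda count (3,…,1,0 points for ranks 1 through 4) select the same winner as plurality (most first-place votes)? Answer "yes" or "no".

Borda — scores: X 87, W 94, Y 20, Z 45. Winner: W.
Plurality — first-place votes: X 21, W 12, Y 0, Z 8. Winner: X.
The two methods disagree.

no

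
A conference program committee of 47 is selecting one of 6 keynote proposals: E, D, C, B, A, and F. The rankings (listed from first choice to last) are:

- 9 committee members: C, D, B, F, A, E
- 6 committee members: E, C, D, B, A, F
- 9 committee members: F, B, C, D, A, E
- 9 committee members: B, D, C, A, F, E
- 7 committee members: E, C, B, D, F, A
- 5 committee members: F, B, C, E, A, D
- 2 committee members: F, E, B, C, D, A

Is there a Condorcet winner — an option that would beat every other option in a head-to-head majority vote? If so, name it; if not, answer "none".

B

B vs E: 32–15 for B.
B vs D: 32–15 for B.
B vs C: 25–22 for B.
B vs A: 47–0 for B.
B vs F: 31–16 for B.
B beats every other option head-to-head.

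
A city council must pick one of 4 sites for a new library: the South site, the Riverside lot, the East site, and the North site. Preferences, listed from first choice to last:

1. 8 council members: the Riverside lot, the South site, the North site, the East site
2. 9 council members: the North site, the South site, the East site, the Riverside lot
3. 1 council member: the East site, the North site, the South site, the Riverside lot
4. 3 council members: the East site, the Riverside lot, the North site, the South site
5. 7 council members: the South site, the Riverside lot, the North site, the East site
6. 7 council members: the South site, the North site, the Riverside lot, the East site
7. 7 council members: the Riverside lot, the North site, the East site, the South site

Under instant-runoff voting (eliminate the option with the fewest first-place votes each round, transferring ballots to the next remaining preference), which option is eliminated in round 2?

the North site

Round 1: the South site 14, the Riverside lot 15, the East site 4, the North site 9. Eliminate the East site.
Round 2: the South site 14, the Riverside lot 18, the North site 10. Eliminate the North site.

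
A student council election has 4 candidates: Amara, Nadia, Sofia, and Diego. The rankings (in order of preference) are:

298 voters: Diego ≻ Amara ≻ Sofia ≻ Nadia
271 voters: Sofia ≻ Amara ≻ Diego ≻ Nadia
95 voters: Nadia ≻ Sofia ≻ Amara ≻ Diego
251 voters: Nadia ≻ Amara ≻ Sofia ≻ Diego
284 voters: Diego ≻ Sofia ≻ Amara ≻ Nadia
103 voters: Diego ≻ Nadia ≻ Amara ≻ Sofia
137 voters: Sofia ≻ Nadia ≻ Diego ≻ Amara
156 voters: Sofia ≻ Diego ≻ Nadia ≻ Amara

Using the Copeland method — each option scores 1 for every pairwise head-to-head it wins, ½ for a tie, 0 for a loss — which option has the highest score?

Sofia

Amara: beats Nadia; loses to Sofia and Diego → score 1.
Nadia: loses to Amara, Sofia, and Diego → score 0.
Sofia: beats Amara, Nadia, and Diego → score 3.
Diego: beats Amara and Nadia; loses to Sofia → score 2.
Sofia has the best pairwise record.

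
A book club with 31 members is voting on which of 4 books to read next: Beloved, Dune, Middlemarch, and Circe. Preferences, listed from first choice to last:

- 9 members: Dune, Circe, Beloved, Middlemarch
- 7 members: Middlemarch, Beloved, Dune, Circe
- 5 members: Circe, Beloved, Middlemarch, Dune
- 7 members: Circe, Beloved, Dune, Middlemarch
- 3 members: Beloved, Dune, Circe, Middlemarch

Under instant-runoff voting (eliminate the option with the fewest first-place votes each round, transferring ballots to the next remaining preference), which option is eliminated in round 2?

Middlemarch

Round 1: Beloved 3, Dune 9, Middlemarch 7, Circe 12. Eliminate Beloved.
Round 2: Dune 12, Middlemarch 7, Circe 12. Eliminate Middlemarch.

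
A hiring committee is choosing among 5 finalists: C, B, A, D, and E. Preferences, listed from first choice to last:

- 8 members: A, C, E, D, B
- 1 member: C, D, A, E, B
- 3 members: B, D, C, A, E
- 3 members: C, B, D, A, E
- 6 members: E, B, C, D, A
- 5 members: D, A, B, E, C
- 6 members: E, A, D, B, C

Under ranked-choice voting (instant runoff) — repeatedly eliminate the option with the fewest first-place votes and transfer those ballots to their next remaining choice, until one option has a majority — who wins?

Round 1: C 4, B 3, A 8, D 5, E 12. Eliminate B.
Round 2: C 4, A 8, D 8, E 12. Eliminate C.
Round 3: A 8, D 12, E 12. Eliminate A.
Round 4: D 12, E 20. E has a majority.

E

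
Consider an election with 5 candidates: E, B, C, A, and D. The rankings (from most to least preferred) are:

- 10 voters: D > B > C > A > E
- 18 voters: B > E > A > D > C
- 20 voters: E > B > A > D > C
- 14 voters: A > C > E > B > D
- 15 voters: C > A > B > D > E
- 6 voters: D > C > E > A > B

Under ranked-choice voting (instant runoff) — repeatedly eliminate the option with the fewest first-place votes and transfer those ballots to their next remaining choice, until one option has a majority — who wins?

Round 1: E 20, B 18, C 15, A 14, D 16. Eliminate A.
Round 2: E 20, B 18, C 29, D 16. Eliminate D.
Round 3: E 20, B 28, C 35. Eliminate E.
Round 4: B 48, C 35. B has a majority.

B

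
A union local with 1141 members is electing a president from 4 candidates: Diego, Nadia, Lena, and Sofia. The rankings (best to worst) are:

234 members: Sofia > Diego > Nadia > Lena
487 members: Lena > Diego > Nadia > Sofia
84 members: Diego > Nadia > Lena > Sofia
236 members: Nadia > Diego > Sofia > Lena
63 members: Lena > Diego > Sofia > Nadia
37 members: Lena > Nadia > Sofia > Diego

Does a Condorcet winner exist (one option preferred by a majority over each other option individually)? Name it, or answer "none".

Lena vs Diego: 587–554 for Lena.
Lena vs Nadia: 587–554 for Lena.
Lena vs Sofia: 671–470 for Lena.
Lena beats every other option head-to-head.

Lena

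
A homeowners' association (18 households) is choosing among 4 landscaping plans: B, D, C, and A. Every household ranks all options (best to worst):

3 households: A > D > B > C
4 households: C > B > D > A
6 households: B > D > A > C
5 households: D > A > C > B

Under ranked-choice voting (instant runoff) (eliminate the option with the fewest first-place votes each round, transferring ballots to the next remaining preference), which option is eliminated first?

A

Round 1: B 6, D 5, C 4, A 3. Eliminate A.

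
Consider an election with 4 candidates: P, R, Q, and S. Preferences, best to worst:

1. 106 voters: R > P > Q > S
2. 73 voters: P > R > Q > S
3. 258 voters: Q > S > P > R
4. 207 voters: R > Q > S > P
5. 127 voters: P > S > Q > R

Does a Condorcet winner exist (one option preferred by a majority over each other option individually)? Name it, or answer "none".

Checking pairwise contests:
Q beats P 465–306.
P beats R 458–313.
R beats Q 386–385.
R beats S 386–385.
Every option loses at least one head-to-head, so there is no Condorcet winner.

none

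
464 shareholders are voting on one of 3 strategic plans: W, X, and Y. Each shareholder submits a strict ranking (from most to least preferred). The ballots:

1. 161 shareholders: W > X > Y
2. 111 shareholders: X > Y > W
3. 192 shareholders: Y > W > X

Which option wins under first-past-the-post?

Y

First-place votes: W 161, X 111, Y 192.
Y has the most first-place votes.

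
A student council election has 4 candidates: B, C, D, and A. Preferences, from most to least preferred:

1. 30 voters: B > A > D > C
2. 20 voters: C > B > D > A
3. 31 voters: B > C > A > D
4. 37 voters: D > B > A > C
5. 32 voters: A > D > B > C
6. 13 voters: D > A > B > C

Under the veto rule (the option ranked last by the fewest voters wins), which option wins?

Last-place votes: B 0, C 112, D 31, A 20.
B is ranked last by the fewest voters, so B wins.

B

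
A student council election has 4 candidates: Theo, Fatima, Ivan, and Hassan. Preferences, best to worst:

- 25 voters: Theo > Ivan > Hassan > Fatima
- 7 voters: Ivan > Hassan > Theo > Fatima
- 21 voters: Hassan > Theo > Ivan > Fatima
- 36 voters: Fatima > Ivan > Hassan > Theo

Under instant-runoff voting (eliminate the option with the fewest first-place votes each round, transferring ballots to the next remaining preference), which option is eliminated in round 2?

Theo

Round 1: Theo 25, Fatima 36, Ivan 7, Hassan 21. Eliminate Ivan.
Round 2: Theo 25, Fatima 36, Hassan 28. Eliminate Theo.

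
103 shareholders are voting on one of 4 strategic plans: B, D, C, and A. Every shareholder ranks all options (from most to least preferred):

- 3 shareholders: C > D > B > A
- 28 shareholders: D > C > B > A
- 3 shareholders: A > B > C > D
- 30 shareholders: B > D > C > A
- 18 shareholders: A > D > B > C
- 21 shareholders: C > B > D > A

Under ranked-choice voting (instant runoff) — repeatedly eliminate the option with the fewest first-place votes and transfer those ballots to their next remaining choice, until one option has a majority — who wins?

B

Round 1: B 30, D 28, C 24, A 21. Eliminate A.
Round 2: B 33, D 46, C 24. Eliminate C.
Round 3: B 54, D 49. B has a majority.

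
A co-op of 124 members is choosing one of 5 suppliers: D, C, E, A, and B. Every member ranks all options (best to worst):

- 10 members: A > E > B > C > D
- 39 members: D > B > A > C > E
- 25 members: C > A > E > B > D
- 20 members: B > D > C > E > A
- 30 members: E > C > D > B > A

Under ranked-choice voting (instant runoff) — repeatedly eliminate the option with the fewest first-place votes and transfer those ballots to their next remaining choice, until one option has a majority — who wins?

Round 1: D 39, C 25, E 30, A 10, B 20. Eliminate A.
Round 2: D 39, C 25, E 40, B 20. Eliminate B.
Round 3: D 59, C 25, E 40. Eliminate C.
Round 4: D 59, E 65. E has a majority.

E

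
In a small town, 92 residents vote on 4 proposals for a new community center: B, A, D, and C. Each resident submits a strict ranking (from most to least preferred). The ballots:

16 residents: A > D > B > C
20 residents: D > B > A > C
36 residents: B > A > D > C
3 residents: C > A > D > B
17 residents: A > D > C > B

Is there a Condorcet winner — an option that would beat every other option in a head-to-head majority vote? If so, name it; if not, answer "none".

Checking pairwise contests:
D beats B 56–36.
B beats A 56–36.
A beats D 72–20.
B beats C 72–20.
Every option loses at least one head-to-head, so there is no Condorcet winner.

none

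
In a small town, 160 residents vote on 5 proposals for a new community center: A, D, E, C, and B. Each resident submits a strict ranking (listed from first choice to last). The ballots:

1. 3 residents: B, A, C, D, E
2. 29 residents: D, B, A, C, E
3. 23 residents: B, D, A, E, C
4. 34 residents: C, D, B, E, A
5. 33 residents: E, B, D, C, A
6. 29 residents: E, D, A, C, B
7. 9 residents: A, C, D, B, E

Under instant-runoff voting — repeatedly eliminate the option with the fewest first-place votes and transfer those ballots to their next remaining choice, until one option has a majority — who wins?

D

Round 1: A 9, D 29, E 62, C 34, B 26. Eliminate A.
Round 2: D 29, E 62, C 43, B 26. Eliminate B.
Round 3: D 52, E 62, C 46. Eliminate C.
Round 4: D 98, E 62. D has a majority.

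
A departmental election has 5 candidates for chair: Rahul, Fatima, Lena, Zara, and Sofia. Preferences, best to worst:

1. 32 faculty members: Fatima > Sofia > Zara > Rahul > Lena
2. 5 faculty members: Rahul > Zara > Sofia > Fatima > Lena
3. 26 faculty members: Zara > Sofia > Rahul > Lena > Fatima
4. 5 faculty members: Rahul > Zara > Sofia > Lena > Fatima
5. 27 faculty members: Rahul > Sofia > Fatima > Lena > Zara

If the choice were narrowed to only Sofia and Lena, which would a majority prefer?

Voters preferring Sofia to Lena: 95; preferring Lena to Sofia: 0.
Sofia wins the head-to-head.

Sofia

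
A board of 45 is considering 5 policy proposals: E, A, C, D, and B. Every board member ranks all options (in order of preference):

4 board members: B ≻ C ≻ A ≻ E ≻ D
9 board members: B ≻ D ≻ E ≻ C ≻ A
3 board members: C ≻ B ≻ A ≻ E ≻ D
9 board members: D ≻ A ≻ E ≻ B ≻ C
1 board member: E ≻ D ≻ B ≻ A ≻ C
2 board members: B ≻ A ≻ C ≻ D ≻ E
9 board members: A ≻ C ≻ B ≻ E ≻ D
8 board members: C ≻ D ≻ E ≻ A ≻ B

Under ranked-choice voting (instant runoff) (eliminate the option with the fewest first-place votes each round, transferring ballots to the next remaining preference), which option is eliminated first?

Round 1: E 1, A 9, C 11, D 9, B 15. Eliminate E.

E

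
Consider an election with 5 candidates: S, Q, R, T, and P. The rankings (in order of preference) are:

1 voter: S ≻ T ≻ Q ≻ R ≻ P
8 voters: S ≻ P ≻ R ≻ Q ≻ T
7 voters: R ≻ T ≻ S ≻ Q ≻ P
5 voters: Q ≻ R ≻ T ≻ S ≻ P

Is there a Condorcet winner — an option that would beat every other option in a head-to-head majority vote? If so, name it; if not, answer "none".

R vs S: 12–9 for R.
R vs Q: 15–6 for R.
R vs T: 20–1 for R.
R vs P: 13–8 for R.
R beats every other option head-to-head.

R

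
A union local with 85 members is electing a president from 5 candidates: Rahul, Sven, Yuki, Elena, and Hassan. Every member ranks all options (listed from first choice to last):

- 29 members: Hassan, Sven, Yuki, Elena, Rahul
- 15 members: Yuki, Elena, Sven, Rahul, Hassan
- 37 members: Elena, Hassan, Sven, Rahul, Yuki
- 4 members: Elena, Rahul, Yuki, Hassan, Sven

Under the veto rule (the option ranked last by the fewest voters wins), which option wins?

Elena

Last-place votes: Rahul 29, Sven 4, Yuki 37, Elena 0, Hassan 15.
Elena is ranked last by the fewest voters, so Elena wins.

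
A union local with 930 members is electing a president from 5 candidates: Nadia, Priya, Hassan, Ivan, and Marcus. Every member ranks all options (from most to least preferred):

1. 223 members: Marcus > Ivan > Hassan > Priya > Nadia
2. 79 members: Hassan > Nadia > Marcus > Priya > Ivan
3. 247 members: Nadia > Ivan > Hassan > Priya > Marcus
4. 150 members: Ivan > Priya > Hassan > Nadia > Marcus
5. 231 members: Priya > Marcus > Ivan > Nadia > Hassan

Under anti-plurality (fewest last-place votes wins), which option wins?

Last-place votes: Nadia 223, Priya 0, Hassan 231, Ivan 79, Marcus 397.
Priya is ranked last by the fewest voters, so Priya wins.

Priya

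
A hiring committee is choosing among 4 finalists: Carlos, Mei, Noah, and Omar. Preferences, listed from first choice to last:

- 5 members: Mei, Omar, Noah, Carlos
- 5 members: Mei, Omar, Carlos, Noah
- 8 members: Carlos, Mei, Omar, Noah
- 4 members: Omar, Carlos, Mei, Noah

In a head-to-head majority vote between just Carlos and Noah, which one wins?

Carlos

Voters preferring Carlos to Noah: 17; preferring Noah to Carlos: 5.
Carlos wins the head-to-head.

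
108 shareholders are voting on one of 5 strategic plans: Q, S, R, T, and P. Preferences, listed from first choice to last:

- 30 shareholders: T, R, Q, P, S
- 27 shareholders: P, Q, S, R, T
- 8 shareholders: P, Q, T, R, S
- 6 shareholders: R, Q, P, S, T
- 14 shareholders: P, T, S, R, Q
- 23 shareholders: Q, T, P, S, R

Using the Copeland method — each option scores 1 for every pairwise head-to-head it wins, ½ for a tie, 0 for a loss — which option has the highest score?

Q: beats S, R, T, and P → score 4.
S: beats R; loses to Q, T, and P → score 1.
R: loses to Q, S, T, and P → score 0.
T: beats S and R; loses to Q and P → score 2.
P: beats S, R, and T; loses to Q → score 3.
Q has the best pairwise record.

Q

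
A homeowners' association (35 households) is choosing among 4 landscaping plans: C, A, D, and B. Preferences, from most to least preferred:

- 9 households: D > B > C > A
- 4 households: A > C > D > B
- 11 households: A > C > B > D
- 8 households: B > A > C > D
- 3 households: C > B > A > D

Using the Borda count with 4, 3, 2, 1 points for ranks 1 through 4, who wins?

C: 9·2 + 4·3 + 11·3 + 8·2 + 3·4 = 91
A: 9·1 + 4·4 + 11·4 + 8·3 + 3·2 = 99
D: 9·4 + 4·2 + 11·1 + 8·1 + 3·1 = 66
B: 9·3 + 4·1 + 11·2 + 8·4 + 3·3 = 94
A has the highest Borda score (99).

A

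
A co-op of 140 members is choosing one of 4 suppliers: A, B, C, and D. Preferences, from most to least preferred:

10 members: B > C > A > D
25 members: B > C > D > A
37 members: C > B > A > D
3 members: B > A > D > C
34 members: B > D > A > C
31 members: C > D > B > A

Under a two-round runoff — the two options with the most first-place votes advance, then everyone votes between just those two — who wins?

Round 1 first-place votes: A 0, B 72, C 68, D 0.
B and C advance.
Runoff: B is preferred to C by 72 voters; C by 68.
B wins the runoff.

B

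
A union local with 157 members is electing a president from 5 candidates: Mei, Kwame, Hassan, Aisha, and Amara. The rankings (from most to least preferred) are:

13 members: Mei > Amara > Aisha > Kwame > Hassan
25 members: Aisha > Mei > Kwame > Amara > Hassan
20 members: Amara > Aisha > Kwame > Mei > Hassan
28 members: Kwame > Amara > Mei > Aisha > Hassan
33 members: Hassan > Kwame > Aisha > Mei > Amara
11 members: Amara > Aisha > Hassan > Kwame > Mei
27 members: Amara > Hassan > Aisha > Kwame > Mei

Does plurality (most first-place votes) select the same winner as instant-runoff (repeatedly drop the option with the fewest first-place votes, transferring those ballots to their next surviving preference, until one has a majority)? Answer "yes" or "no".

Plurality — first-place votes: Mei 13, Kwame 28, Hassan 33, Aisha 25, Amara 58. Winner: Amara.
Instant-runoff — R1 Mei 13, Kwame 28, Hassan 33, Aisha 25, Amara 58 (Mei out); R2 Kwame 28, Hassan 33, Aisha 25, Amara 71 (Aisha out); R3 Kwame 53, Hassan 33, Amara 71 (Hassan out); R4 Kwame 86, Amara 71 (Kwame winner). Winner: Kwame.
The two methods disagree.

no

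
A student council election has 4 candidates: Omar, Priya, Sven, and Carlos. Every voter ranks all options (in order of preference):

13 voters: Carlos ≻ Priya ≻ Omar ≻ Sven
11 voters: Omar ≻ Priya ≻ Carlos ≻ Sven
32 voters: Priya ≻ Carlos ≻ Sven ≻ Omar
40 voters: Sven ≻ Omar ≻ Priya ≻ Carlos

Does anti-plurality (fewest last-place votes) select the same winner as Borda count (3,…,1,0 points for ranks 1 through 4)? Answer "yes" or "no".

Anti-plurality — last-place votes: Omar 32, Priya 0, Sven 24, Carlos 40. Winner: Priya.
Borda — scores: Omar 126, Priya 184, Sven 152, Carlos 114. Winner: Priya.
The two methods agree.

yes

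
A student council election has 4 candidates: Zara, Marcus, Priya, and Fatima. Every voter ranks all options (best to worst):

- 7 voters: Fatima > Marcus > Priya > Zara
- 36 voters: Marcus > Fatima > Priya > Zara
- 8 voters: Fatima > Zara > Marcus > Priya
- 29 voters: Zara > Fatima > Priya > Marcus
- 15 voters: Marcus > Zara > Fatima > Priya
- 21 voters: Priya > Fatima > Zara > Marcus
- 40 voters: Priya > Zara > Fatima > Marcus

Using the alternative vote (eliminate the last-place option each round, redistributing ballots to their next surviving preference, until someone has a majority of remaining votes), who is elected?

Priya

Round 1: Zara 29, Marcus 51, Priya 61, Fatima 15. Eliminate Fatima.
Round 2: Zara 37, Marcus 58, Priya 61. Eliminate Zara.
Round 3: Marcus 66, Priya 90. Priya has a majority.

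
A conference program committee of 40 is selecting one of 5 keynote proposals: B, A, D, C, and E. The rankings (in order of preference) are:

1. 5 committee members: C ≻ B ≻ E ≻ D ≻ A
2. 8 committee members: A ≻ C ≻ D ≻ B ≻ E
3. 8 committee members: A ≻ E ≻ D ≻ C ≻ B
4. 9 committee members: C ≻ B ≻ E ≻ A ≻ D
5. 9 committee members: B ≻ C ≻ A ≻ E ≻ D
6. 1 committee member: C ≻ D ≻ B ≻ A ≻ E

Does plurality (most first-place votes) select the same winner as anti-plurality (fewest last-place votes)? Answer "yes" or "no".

no

Plurality — first-place votes: B 9, A 16, D 0, C 15, E 0. Winner: A.
Anti-plurality — last-place votes: B 8, A 5, D 18, C 0, E 9. Winner: C.
The two methods disagree.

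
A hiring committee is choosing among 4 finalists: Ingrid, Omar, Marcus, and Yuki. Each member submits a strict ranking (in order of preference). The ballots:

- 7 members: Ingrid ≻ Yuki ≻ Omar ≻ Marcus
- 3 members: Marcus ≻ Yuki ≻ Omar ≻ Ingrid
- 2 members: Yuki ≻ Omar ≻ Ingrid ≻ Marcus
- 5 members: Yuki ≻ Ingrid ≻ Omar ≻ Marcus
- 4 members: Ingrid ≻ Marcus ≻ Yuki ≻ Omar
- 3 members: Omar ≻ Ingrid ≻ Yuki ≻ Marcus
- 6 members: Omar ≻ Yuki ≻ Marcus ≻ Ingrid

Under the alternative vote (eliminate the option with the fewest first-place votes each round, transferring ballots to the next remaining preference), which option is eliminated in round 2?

Round 1: Ingrid 11, Omar 9, Marcus 3, Yuki 7. Eliminate Marcus.
Round 2: Ingrid 11, Omar 9, Yuki 10. Eliminate Omar.

Omar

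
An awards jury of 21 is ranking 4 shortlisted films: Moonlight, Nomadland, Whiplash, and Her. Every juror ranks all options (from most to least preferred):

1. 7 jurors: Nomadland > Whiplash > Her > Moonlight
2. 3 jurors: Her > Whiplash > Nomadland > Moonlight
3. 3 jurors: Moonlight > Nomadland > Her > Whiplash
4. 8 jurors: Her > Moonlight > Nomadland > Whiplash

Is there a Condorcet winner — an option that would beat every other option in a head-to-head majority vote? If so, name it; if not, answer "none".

Her vs Moonlight: 18–3 for Her.
Her vs Nomadland: 11–10 for Her.
Her vs Whiplash: 14–7 for Her.
Her beats every other option head-to-head.

Her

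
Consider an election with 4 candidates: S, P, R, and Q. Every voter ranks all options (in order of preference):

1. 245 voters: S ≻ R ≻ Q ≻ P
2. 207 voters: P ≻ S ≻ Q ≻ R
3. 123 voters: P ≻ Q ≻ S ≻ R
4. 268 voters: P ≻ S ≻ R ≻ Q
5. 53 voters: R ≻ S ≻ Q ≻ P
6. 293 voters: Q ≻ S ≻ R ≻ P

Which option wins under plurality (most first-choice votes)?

First-place votes: S 245, P 598, R 53, Q 293.
P has the most first-place votes.

P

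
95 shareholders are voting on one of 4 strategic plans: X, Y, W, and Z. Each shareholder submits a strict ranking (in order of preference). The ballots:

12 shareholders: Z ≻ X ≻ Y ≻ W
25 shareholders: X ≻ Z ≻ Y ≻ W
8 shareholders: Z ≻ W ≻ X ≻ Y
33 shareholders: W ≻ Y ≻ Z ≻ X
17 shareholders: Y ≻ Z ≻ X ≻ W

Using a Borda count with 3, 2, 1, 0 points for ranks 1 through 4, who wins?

X: 12·2 + 25·3 + 8·1 + 33·0 + 17·1 = 124
Y: 12·1 + 25·1 + 8·0 + 33·2 + 17·3 = 154
W: 12·0 + 25·0 + 8·2 + 33·3 + 17·0 = 115
Z: 12·3 + 25·2 + 8·3 + 33·1 + 17·2 = 177
Z has the highest Borda score (177).

Z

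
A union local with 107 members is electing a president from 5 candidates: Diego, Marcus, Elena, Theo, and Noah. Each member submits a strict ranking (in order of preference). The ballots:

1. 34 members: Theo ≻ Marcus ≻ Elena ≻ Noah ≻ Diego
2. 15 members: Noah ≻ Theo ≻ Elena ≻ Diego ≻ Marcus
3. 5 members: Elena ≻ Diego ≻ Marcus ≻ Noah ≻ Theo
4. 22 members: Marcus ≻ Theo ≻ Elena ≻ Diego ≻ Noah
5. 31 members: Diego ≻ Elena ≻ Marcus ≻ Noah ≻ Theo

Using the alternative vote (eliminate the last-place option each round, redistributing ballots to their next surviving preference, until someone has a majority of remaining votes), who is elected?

Round 1: Diego 31, Marcus 22, Elena 5, Theo 34, Noah 15. Eliminate Elena.
Round 2: Diego 36, Marcus 22, Theo 34, Noah 15. Eliminate Noah.
Round 3: Diego 36, Marcus 22, Theo 49. Eliminate Marcus.
Round 4: Diego 36, Theo 71. Theo has a majority.

Theo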